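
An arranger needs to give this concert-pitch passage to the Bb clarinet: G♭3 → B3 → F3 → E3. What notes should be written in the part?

Ab3 C#4 G3 F#3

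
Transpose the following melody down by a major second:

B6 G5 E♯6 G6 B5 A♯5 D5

B6 gives A6
G5 gives F5
E#6 gives D#6
G6 gives F6
B5 gives A5
A#5 gives G#5
D5 gives C5

A6 F5 D#6 F6 A5 G#5 C5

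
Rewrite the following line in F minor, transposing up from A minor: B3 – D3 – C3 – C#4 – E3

G4 Bb3 Ab3 A4 C4

From A up to F is a minor sixth; apply that to each pitch.
B3 gives G4
D3 gives Bb3
C3 gives Ab3
C#4 gives A4
E3 gives C4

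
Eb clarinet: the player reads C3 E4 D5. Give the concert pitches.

Eb3 G4 F5

Written C4 on the Eb clarinet sounds as Eb4, a minor third higher; apply that shift to every note.
C3 becomes Eb3
E4 becomes G4
D5 becomes F5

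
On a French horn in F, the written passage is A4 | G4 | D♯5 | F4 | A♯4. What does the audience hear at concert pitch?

D4 C4 G#4 Bb3 D#4

Written C4 on the French horn in F sounds as F3, a perfect fifth lower; apply that shift to every note.
A4 → D4
G4 → C4
D#5 → G#4
F4 → Bb3
A#4 → D#4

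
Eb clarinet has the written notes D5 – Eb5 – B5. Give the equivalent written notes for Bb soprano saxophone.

First find concert pitch: the Eb clarinet sounds a minor third above written, so D5 Eb5 B5 sounds F5 Gb5 D6.
Then write for Bb soprano saxophone: it sounds a major second below written, so the part must be a major second above concert.
F5 → G5
Gb5 → Ab5
D6 → E6

G5 Ab5 E6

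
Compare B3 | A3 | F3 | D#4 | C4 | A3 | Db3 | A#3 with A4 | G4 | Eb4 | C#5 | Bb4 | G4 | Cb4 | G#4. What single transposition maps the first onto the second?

up a minor seventh

From B3 to A4 is 7 letter names — a seventh of some quality.
B3 to A4 is 10 semitones, which makes it a minor seventh; the second version is higher, so the direction is up.
Checking another pair — A#3 → G#4 — gives the same interval.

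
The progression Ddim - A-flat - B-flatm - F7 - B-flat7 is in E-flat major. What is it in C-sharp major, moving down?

B#dim F# G#m D#7 G#7

E-flat major down to C-sharp major is a diminished third; each chord root moves by that interval while the quality stays the same.
Ddim: root D down a diminished third → B#, giving B#dim.
A-flat: root A-flat down a diminished third → F#, giving F#.
B-flatm: root B-flat down a diminished third → G#, giving G#m.
F7: root F down a diminished third → D#, giving D#7.
B-flat7: root B-flat down a diminished third → G#, giving G#7.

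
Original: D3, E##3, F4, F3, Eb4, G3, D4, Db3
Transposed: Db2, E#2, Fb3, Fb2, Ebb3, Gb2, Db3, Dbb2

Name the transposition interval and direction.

down an augmented octave

Take the first pair: D3 → Db2. D to D spans 8 letter names, so the interval is some kind of octave.
Db2 to D3 is 13 semitones, which makes it an augmented octave; the second version is lower, so the direction is down.
Checking another pair — Db3 → Dbb2 — gives the same interval.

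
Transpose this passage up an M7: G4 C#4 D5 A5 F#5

G4 → F#5
C#4 → B#4
D5 → C#6
A5 → G#6
F#5 → E#6

F#5 B#4 C#6 G#6 E#6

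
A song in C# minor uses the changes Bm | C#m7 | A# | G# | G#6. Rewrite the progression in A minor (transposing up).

Gm Am7 F# E E6

C# minor up to A minor is a minor sixth; each chord root moves by that interval while the quality stays the same.
Bm: root B up a minor sixth → G, giving Gm.
C#m7: root C# up a minor sixth → A, giving Am7.
A#: root A# up a minor sixth → F#, giving F#.
G#: root G# up a minor sixth → E, giving E.
G#6: root G# up a minor sixth → E, giving E6.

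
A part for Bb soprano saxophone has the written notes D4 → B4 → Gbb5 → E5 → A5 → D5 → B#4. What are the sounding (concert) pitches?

C4 A4 Fbb5 D5 G5 C5 A#4

The Bb soprano saxophone sounds a major second below written, so transpose each written note down a major second.
D4 becomes C4
B4 becomes A4
Gbb5 becomes Fbb5
E5 becomes D5
A5 becomes G5
D5 becomes C5
B#4 becomes A#4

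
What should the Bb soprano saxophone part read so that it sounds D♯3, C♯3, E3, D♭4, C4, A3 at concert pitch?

E#3 D#3 F#3 Eb4 D4 B3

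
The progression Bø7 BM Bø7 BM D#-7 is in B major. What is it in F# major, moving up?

B major up to F# major is a perfect fifth; each chord root moves by that interval while the quality stays the same.
Bø7: root B up a perfect fifth → F#, giving F#ø7.
BM: root B up a perfect fifth → F#, giving F#M.
Bø7: root B up a perfect fifth → F#, giving F#ø7.
BM: root B up a perfect fifth → F#, giving F#M.
D#-7: root D# up a perfect fifth → A#, giving A#-7.

F#ø7 F#M F#ø7 F#M A#-7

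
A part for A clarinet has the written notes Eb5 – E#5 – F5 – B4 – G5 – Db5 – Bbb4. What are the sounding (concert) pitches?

C5 C##5 D5 G#4 E5 Bb4 Gb4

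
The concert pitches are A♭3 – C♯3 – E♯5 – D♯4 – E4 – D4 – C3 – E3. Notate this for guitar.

Ab4 C#4 E#6 D#5 E5 D5 C4 E4

Written C4 sounds as C3 on the guitar, so concert pitches are written a perfect octave up.
Ab3 → Ab4
C#3 → C#4
E#5 → E#6
D#4 → D#5
E4 → E5
D4 → D5
C3 → C4
E3 → E4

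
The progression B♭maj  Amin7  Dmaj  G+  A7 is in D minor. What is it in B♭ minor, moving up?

D minor up to B♭ minor is a minor sixth; each chord root moves by that interval while the quality stays the same.
B♭maj: root B♭ up a minor sixth → Gb, giving Gbmaj.
Amin7: root A up a minor sixth → F, giving Fmin7.
Dmaj: root D up a minor sixth → Bb, giving Bbmaj.
G+: root G up a minor sixth → Eb, giving Eb+.
A7: root A up a minor sixth → F, giving F7.

Gbmaj Fmin7 Bbmaj Eb+ F7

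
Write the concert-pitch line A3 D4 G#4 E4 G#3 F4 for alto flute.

Written C4 sounds as G3 on the alto flute, so concert pitches are written a perfect fourth up.
A3 → D4
D4 → G4
G#4 → C#5
E4 → A4
G#3 → C#4
F4 → Bb4

D4 G4 C#5 A4 C#4 Bb4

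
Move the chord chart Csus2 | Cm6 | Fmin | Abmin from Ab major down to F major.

Asus2 Am6 Dmin Fmin

Ab major down to F major is a minor third; each chord root moves by that interval while the quality stays the same.
Csus2: root C down a minor third → A, giving Asus2.
Cm6: root C down a minor third → A, giving Am6.
Fmin: root F down a minor third → D, giving Dmin.
Abmin: root Ab down a minor third → F, giving Fmin.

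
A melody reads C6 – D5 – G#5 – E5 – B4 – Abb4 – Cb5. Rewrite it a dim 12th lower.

F#4 G#3 C##4 A#3 E#3 Db3 F3

C6 down a diminished twelfth is F#4.
D5 down a diminished twelfth is G#3.
A diminished twelfth down from G#5 gives C##4.
E5 down a diminished twelfth is A#3.
A diminished twelfth down from B4 gives E#3.
A diminished twelfth down from Abb4 gives Db3.
A diminished twelfth down from Cb5 gives F3.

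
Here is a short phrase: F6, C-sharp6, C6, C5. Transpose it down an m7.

G5 D#5 D5 D4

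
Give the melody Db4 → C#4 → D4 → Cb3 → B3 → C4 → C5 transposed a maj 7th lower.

Db4 becomes Ebb3
C#4 becomes D3
D4 becomes Eb3
Cb3 becomes Dbb2
B3 becomes C3
C4 becomes Db3
C5 becomes Db4

Ebb3 D3 Eb3 Dbb2 C3 Db3 Db4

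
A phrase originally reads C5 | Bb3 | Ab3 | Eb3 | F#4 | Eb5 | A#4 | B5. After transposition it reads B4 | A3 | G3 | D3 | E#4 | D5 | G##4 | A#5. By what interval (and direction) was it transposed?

Take the first pair: C5 → B4. C to B spans 2 letter names, so the interval is some kind of second.
B4 to C5 is 1 semitone, which makes it a minor second; the second version is lower, so the direction is down.
Checking another pair — B5 → A#5 — gives the same interval.

down a minor second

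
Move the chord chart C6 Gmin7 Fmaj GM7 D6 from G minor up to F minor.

G minor up to F minor is a minor seventh; each chord root moves by that interval while the quality stays the same.
C6: root C up a minor seventh → Bb, giving Bb6.
Gmin7: root G up a minor seventh → F, giving Fmin7.
Fmaj: root F up a minor seventh → Eb, giving Ebmaj.
GM7: root G up a minor seventh → F, giving FM7.
D6: root D up a minor seventh → C, giving C6.

Bb6 Fmin7 Ebmaj FM7 C6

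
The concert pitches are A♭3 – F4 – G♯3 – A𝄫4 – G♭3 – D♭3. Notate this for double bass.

Ab4 F5 G#4 Abb5 Gb4 Db4

Written C4 sounds as C3 on the double bass, so concert pitches are written a perfect octave up.
Ab3 to Ab4
F4 to F5
G#3 to G#4
Abb4 to Abb5
Gb3 to Gb4
Db3 to Db4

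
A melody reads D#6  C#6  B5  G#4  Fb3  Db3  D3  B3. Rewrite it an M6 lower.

F#5 E5 D5 B3 Abb2 Fb2 F2 D3

D#6 → F#5
C#6 → E5
B5 → D5
G#4 → B3
Fb3 → Abb2
Db3 → Fb2
D3 → F2
B3 → D3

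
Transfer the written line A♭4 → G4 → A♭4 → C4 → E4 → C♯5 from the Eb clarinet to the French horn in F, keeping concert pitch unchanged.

Gb5 F5 Gb5 Bb4 D5 B5

First find concert pitch: the Eb clarinet sounds a minor third above written, so A♭4 G4 A♭4 C4 E4 C♯5 sounds Cb5 Bb4 Cb5 Eb4 G4 E5.
Then write for French horn in F: it sounds a perfect fifth below written, so the part must be a perfect fifth above concert.
Cb5 → Gb5
Bb4 → F5
Cb5 → Gb5
Eb4 → Bb4
G4 → D5
E5 → B5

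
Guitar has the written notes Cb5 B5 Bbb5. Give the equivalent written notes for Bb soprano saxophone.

First find concert pitch: the guitar sounds a perfect octave below written, so Cb5 B5 Bbb5 sounds Cb4 B4 Bbb4.
Then write for Bb soprano saxophone: it sounds a major second below written, so the part must be a major second above concert.
Cb4 → Db4
B4 → C#5
Bbb4 → Cb5

Db4 C#5 Cb5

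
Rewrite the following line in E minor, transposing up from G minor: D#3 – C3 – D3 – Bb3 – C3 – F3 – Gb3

B#3 A3 B3 G4 A3 D4 Eb4

From G up to E is a major sixth; apply that to each pitch.
D#3 -> B#3
C3 -> A3
D3 -> B3
Bb3 -> G4
C3 -> A3
F3 -> D4
Gb3 -> Eb4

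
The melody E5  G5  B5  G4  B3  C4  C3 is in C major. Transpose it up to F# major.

A#5 C#6 E#6 C#5 E#4 F#4 F#3

From C up to F# is an augmented fourth; apply that to each pitch.
E5 becomes A#5
G5 becomes C#6
B5 becomes E#6
G4 becomes C#5
B3 becomes E#4
C4 becomes F#4
C3 becomes F#3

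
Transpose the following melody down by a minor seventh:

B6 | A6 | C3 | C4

C#6 B5 D2 D3

A minor seventh down from B6 gives C#6.
A6: a seventh down reaches B, and 10 semitones makes it B5.
A minor seventh down from C3 gives D2.
A minor seventh down from C4 gives D3.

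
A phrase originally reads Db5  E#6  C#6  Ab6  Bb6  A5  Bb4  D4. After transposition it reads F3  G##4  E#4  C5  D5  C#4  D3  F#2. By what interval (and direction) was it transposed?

down a minor thirteenth

From Db5 to F3 is 13 letter names — a thirteenth of some quality.
F3 to Db5 is 20 semitones, which makes it a minor thirteenth; the second version is lower, so the direction is down.
Checking another pair — D4 → F#2 — gives the same interval.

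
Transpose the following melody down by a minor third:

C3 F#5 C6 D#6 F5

A2 D#5 A5 B#5 D5

C3: a third down reaches A, and 3 semitones makes it A2.
A minor third down from F#5 gives D#5.
C6: a third down reaches A, and 3 semitones makes it A5.
D#6 down a minor third is B#5.
A minor third down from F5 gives D5.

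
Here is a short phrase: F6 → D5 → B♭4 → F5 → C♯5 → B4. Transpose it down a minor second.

E6 C#5 A4 E5 B#4 A#4

F6: a second down reaches E, and 1 semitone makes it E6.
A minor second down from D5 gives C#5.
Bb4 down a minor second is A4.
A minor second down from F5 gives E5.
C#5 down a minor second is B#4.
B4 down a minor second is A#4.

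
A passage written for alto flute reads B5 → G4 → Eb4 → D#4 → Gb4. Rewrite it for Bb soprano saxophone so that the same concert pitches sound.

First find concert pitch: the alto flute sounds a perfect fourth below written, so B5 G4 Eb4 D#4 Gb4 sounds F#5 D4 Bb3 A#3 Db4.
Then write for Bb soprano saxophone: it sounds a major second below written, so the part must be a major second above concert.
F#5 → G#5
D4 → E4
Bb3 → C4
A#3 → B#3
Db4 → Eb4

G#5 E4 C4 B#3 Eb4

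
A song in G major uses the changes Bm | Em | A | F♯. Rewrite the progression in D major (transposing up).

G major up to D major is a perfect fifth; each chord root moves by that interval while the quality stays the same.
Bm: root B up a perfect fifth → F#, giving F#m.
Em: root E up a perfect fifth → B, giving Bm.
A: root A up a perfect fifth → E, giving E.
F♯: root F♯ up a perfect fifth → C#, giving C#.

F#m Bm E C#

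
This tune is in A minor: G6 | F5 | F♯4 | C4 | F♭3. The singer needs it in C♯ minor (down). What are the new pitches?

B5 A4 A#3 E3 Ab2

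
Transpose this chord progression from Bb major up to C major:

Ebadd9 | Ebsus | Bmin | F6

Bb major up to C major is a major second; each chord root moves by that interval while the quality stays the same.
Ebadd9: root Eb up a major second → F, giving Fadd9.
Ebsus: root Eb up a major second → F, giving Fsus.
Bmin: root B up a major second → C#, giving C#min.
F6: root F up a major second → G, giving G6.

Fadd9 Fsus C#min G6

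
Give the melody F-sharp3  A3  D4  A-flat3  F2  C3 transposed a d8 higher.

F#3 becomes F4
A3 becomes Ab4
D4 becomes Db5
Ab3 becomes Abb4
F2 becomes Fb3
C3 becomes Cb4

F4 Ab4 Db5 Abb4 Fb3 Cb4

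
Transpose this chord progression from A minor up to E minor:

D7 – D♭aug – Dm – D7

A minor up to E minor is a perfect fifth; each chord root moves by that interval while the quality stays the same.
D7: root D up a perfect fifth → A, giving A7.
D♭aug: root D♭ up a perfect fifth → Ab, giving Abaug.
Dm: root D up a perfect fifth → A, giving Am.
D7: root D up a perfect fifth → A, giving A7.

A7 Abaug Am A7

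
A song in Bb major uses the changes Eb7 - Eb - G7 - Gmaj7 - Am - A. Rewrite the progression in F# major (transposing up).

B7 B D#7 D#maj7 E#m E#

Bb major up to F# major is an augmented fifth; each chord root moves by that interval while the quality stays the same.
Eb7: root Eb up an augmented fifth → B, giving B7.
Eb: root Eb up an augmented fifth → B, giving B.
G7: root G up an augmented fifth → D#, giving D#7.
Gmaj7: root G up an augmented fifth → D#, giving D#maj7.
Am: root A up an augmented fifth → E#, giving E#m.
A: root A up an augmented fifth → E#, giving E#.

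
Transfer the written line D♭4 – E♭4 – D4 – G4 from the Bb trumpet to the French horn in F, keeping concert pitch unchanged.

First find concert pitch: the Bb trumpet sounds a major second below written, so D♭4 E♭4 D4 G4 sounds Cb4 Db4 C4 F4.
Then write for French horn in F: it sounds a perfect fifth below written, so the part must be a perfect fifth above concert.
Cb4 → Gb4
Db4 → Ab4
C4 → G4
F4 → C5

Gb4 Ab4 G4 C5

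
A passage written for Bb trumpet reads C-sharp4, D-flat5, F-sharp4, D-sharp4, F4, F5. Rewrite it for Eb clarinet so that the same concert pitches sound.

First find concert pitch: the Bb trumpet sounds a major second below written, so C-sharp4 D-flat5 F-sharp4 D-sharp4 F4 F5 sounds B3 Cb5 E4 C#4 Eb4 Eb5.
Then write for Eb clarinet: it sounds a minor third above written, so the part must be a minor third below concert.
B3 → G#3
Cb5 → Ab4
E4 → C#4
C#4 → A#3
Eb4 → C4
Eb5 → C5

G#3 Ab4 C#4 A#3 C4 C5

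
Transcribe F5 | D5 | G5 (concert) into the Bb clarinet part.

The Bb clarinet sounds a major second below written, so the written part must be a major second above concert — transpose each note up.
F5 gives G5
D5 gives E5
G5 gives A5

G5 E5 A5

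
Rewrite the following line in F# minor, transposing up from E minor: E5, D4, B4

F#5 E4 C#5

From E up to F# is a major second; apply that to each pitch.
E5 -> F#5
D4 -> E4
B4 -> C#5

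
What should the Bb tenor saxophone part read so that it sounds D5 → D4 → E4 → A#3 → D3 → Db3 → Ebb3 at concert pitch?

Written C4 sounds as Bb2 on the Bb tenor saxophone, so concert pitches are written a major ninth up.
D5 gives E6
D4 gives E5
E4 gives F#5
A#3 gives B#4
D3 gives E4
Db3 gives Eb4
Ebb3 gives Fb4

E6 E5 F#5 B#4 E4 Eb4 Fb4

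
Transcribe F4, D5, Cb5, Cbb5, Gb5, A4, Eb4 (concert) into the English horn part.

The English horn sounds a perfect fifth below written, so the written part must be a perfect fifth above concert — transpose each note up.
F4 → C5
D5 → A5
Cb5 → Gb5
Cbb5 → Gbb5
Gb5 → Db6
A4 → E5
Eb4 → Bb4

C5 A5 Gb5 Gbb5 Db6 E5 Bb4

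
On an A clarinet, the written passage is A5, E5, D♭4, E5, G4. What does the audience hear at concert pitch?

Written C4 on the A clarinet sounds as A3, a minor third lower; apply that shift to every note.
A5 gives F#5
E5 gives C#5
Db4 gives Bb3
E5 gives C#5
G4 gives E4

F#5 C#5 Bb3 C#5 E4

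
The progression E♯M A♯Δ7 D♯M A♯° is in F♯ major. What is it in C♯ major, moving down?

F♯ major down to C♯ major is a perfect fourth; each chord root moves by that interval while the quality stays the same.
E♯M: root E♯ down a perfect fourth → B#, giving B#M.
A♯Δ7: root A♯ down a perfect fourth → E#, giving E#Δ7.
D♯M: root D♯ down a perfect fourth → A#, giving A#M.
A♯°: root A♯ down a perfect fourth → E#, giving E#°.

B#M E#Δ7 A#M E#°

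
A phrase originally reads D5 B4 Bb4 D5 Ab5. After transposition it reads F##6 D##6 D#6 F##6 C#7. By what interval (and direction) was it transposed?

up an augmented tenth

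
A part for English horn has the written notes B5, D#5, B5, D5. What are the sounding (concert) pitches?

Written C4 on the English horn sounds as F3, a perfect fifth lower; apply that shift to every note.
B5 to E5
D#5 to G#4
B5 to E5
D5 to G4

E5 G#4 E5 G4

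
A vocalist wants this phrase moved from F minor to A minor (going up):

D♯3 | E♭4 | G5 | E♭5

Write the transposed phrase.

F##3 G4 B5 G5

From F up to A is a major third; apply that to each pitch.
D#3 gives F##3
Eb4 gives G4
G5 gives B5
Eb5 gives G5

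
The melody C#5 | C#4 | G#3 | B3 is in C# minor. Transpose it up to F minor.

F5 F4 C4 Eb4

C# minor to F minor up is a diminished fourth, so every note moves up by that interval.
C#5 to F5
C#4 to F4
G#3 to C4
B3 to Eb4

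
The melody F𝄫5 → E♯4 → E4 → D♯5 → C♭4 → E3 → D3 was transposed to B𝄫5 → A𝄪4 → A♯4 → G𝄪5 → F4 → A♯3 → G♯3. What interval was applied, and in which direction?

up an augmented fourth

From Fbb5 to Bbb5 is 4 letter names — a fourth of some quality.
Fbb5 to Bbb5 is 6 semitones, which makes it an augmented fourth; the second version is higher, so the direction is up.
Checking another pair — D3 → G#3 — gives the same interval.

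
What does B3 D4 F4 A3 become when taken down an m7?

C#3 E3 G3 B2

B3 → C#3
D4 → E3
F4 → G3
A3 → B2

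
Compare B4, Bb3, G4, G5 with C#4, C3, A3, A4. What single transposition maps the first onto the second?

down a minor seventh

From B4 to C#4 is 7 letter names — a seventh of some quality.
C#4 to B4 is 10 semitones, which makes it a minor seventh; the second version is lower, so the direction is down.
Checking another pair — G5 → A4 — gives the same interval.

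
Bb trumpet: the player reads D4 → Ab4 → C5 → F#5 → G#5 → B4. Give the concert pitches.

Written C4 on the Bb trumpet sounds as Bb3, a major second lower; apply that shift to every note.
D4 -> C4
Ab4 -> Gb4
C5 -> Bb4
F#5 -> E5
G#5 -> F#5
B4 -> A4

C4 Gb4 Bb4 E5 F#5 A4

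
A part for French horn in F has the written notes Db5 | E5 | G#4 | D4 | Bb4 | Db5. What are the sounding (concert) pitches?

Gb4 A4 C#4 G3 Eb4 Gb4

The French horn in F sounds a perfect fifth below written, so transpose each written note down a perfect fifth.
Db5 → Gb4
E5 → A4
G#4 → C#4
D4 → G3
Bb4 → Eb4
Db5 → Gb4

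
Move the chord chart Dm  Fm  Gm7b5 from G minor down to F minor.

Cm Ebm Fm7b5

G minor down to F minor is a major second; each chord root moves by that interval while the quality stays the same.
Dm: root D down a major second → C, giving Cm.
Fm: root F down a major second → Eb, giving Ebm.
Gm7b5: root G down a major second → F, giving Fm7b5.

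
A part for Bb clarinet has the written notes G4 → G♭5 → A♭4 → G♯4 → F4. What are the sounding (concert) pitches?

F4 Fb5 Gb4 F#4 Eb4

Written C4 on the Bb clarinet sounds as Bb3, a major second lower; apply that shift to every note.
G4 becomes F4
Gb5 becomes Fb5
Ab4 becomes Gb4
G#4 becomes F#4
F4 becomes Eb4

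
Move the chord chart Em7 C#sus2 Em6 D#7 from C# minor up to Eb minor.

C# minor up to Eb minor is a diminished third; each chord root moves by that interval while the quality stays the same.
Em7: root E up a diminished third → Gb, giving Gbm7.
C#sus2: root C# up a diminished third → Eb, giving Ebsus2.
Em6: root E up a diminished third → Gb, giving Gbm6.
D#7: root D# up a diminished third → F, giving F7.

Gbm7 Ebsus2 Gbm6 F7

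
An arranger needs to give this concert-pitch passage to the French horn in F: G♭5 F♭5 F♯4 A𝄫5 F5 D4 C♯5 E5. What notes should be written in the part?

Db6 Cb6 C#5 Ebb6 C6 A4 G#5 B5

Written C4 sounds as F3 on the French horn in F, so concert pitches are written a perfect fifth up.
Gb5 becomes Db6
Fb5 becomes Cb6
F#4 becomes C#5
Abb5 becomes Ebb6
F5 becomes C6
D4 becomes A4
C#5 becomes G#5
E5 becomes B5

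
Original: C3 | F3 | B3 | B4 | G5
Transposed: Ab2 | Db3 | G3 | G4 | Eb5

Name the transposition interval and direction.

Take the first pair: C3 → Ab2. C to A spans 3 letter names, so the interval is some kind of third.
Ab2 to C3 is 4 semitones, which makes it a major third; the second version is lower, so the direction is down.
Checking another pair — G5 → Eb5 — gives the same interval.

down a major third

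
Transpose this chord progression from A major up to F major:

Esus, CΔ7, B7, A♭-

Csus AbΔ7 G7 Fb-

A major up to F major is a minor sixth; each chord root moves by that interval while the quality stays the same.
Esus: root E up a minor sixth → C, giving Csus.
CΔ7: root C up a minor sixth → Ab, giving AbΔ7.
B7: root B up a minor sixth → G, giving G7.
A♭-: root A♭ up a minor sixth → Fb, giving Fb-.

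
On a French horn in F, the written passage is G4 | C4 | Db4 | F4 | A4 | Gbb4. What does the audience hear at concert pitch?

C4 F3 Gb3 Bb3 D4 Cbb4

Written C4 on the French horn in F sounds as F3, a perfect fifth lower; apply that shift to every note.
G4 → C4
C4 → F3
Db4 → Gb3
F4 → Bb3
A4 → D4
Gbb4 → Cbb4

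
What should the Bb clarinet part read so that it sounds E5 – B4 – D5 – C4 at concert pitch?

F#5 C#5 E5 D4

Written C4 sounds as Bb3 on the Bb clarinet, so concert pitches are written a major second up.
E5 → F#5
B4 → C#5
D5 → E5
C4 → D4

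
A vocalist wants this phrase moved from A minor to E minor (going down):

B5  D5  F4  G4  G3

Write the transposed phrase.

A minor to E minor down is a perfect fourth, so every note moves down by that interval.
B5 gives F#5
D5 gives A4
F4 gives C4
G4 gives D4
G3 gives D3

F#5 A4 C4 D4 D3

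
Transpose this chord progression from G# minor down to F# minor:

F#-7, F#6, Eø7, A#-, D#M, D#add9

G# minor down to F# minor is a major second; each chord root moves by that interval while the quality stays the same.
F#-7: root F# down a major second → E, giving E-7.
F#6: root F# down a major second → E, giving E6.
Eø7: root E down a major second → D, giving Dø7.
A#-: root A# down a major second → G#, giving G#-.
D#M: root D# down a major second → C#, giving C#M.
D#add9: root D# down a major second → C#, giving C#add9.

E-7 E6 Dø7 G#- C#M C#add9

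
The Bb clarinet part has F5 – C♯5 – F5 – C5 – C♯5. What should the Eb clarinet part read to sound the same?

C5 G#4 C5 G4 G#4

First find concert pitch: the Bb clarinet sounds a major second below written, so F5 C♯5 F5 C5 C♯5 sounds Eb5 B4 Eb5 Bb4 B4.
Then write for Eb clarinet: it sounds a minor third above written, so the part must be a minor third below concert.
Eb5 → C5
B4 → G#4
Eb5 → C5
Bb4 → G4
B4 → G#4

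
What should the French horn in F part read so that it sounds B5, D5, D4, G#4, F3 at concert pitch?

F#6 A5 A4 D#5 C4

Written C4 sounds as F3 on the French horn in F, so concert pitches are written a perfect fifth up.
B5 to F#6
D5 to A5
D4 to A4
G#4 to D#5
F3 to C4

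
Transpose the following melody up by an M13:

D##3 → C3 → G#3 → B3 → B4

D##3 becomes B##4
C3 becomes A4
G#3 becomes E#5
B3 becomes G#5
B4 becomes G#6

B##4 A4 E#5 G#5 G#6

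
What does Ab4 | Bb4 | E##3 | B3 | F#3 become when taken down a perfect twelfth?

Ab4 -> Db3
Bb4 -> Eb3
E##3 -> A##1
B3 -> E2
F#3 -> B1

Db3 Eb3 A##1 E2 B1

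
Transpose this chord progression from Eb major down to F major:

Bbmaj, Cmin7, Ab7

Cmaj Dmin7 Bb7

Eb major down to F major is a minor seventh; each chord root moves by that interval while the quality stays the same.
Bbmaj: root Bb down a minor seventh → C, giving Cmaj.
Cmin7: root C down a minor seventh → D, giving Dmin7.
Ab7: root Ab down a minor seventh → Bb, giving Bb7.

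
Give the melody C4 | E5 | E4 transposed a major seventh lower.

Db3 F4 F3

C4 → Db3
E5 → F4
E4 → F3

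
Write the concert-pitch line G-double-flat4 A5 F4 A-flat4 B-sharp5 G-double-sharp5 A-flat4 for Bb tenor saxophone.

Abb5 B6 G5 Bb5 C##7 A##6 Bb5

The Bb tenor saxophone sounds a major ninth below written, so the written part must be a major ninth above concert — transpose each note up.
Gbb4 → Abb5
A5 → B6
F4 → G5
Ab4 → Bb5
B#5 → C##7
G##5 → A##6
Ab4 → Bb5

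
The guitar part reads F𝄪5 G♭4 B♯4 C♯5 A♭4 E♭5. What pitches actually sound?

F##4 Gb3 B#3 C#4 Ab3 Eb4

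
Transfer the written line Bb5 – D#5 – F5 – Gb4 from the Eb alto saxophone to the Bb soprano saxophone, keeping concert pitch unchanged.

Eb5 G#4 Bb4 Cb4

First find concert pitch: the Eb alto saxophone sounds a major sixth below written, so Bb5 D#5 F5 Gb4 sounds Db5 F#4 Ab4 Bbb3.
Then write for Bb soprano saxophone: it sounds a major second below written, so the part must be a major second above concert.
Db5 → Eb5
F#4 → G#4
Ab4 → Bb4
Bbb3 → Cb4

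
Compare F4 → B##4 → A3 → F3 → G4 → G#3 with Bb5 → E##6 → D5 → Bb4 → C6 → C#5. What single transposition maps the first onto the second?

up a perfect eleventh

Take the first pair: F4 → Bb5. F to B spans 11 letter names, so the interval is some kind of eleventh.
F4 to Bb5 is 17 semitones, which makes it a perfect eleventh; the second version is higher, so the direction is up.
Checking another pair — G#3 → C#5 — gives the same interval.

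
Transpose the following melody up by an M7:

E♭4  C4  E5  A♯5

Eb4: a seventh up reaches D, and 11 semitones makes it D5.
C4 up a major seventh is B4.
A major seventh up from E5 gives D#6.
A#5 up a major seventh is G##6.

D5 B4 D#6 G##6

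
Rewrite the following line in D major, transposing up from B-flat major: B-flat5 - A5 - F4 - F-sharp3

D6 C#6 A4 A#3

From B-flat up to D is a major third; apply that to each pitch.
Bb5 -> D6
A5 -> C#6
F4 -> A4
F#3 -> A#3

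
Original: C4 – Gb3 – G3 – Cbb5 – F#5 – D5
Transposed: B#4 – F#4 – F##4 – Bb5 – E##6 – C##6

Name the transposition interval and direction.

up an augmented seventh

From C4 to B#4 is 7 letter names — a seventh of some quality.
C4 to B#4 is 12 semitones, which makes it an augmented seventh; the second version is higher, so the direction is up.
Checking another pair — D5 → C##6 — gives the same interval.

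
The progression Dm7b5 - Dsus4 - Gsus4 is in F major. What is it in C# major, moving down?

A#m7b5 A#sus4 D#sus4

F major down to C# major is a diminished fourth; each chord root moves by that interval while the quality stays the same.
Dm7b5: root D down a diminished fourth → A#, giving A#m7b5.
Dsus4: root D down a diminished fourth → A#, giving A#sus4.
Gsus4: root G down a diminished fourth → D#, giving D#sus4.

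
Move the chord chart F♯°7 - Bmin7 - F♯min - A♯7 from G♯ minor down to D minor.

C°7 Fmin7 Cmin E7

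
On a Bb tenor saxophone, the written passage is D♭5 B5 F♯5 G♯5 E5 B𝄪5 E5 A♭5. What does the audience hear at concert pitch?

Cb4 A4 E4 F#4 D4 A##4 D4 Gb4

The Bb tenor saxophone sounds a major ninth below written, so transpose each written note down a major ninth.
Db5 to Cb4
B5 to A4
F#5 to E4
G#5 to F#4
E5 to D4
B##5 to A##4
E5 to D4
Ab5 to Gb4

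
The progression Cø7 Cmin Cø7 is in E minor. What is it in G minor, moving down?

Ebø7 Ebmin Ebø7

E minor down to G minor is a major sixth; each chord root moves by that interval while the quality stays the same.
Cø7: root C down a major sixth → Eb, giving Ebø7.
Cmin: root C down a major sixth → Eb, giving Ebmin.
Cø7: root C down a major sixth → Eb, giving Ebø7.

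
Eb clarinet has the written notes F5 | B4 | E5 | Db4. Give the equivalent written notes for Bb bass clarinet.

First find concert pitch: the Eb clarinet sounds a minor third above written, so F5 B4 E5 Db4 sounds Ab5 D5 G5 Fb4.
Then write for Bb bass clarinet: it sounds a major ninth below written, so the part must be a major ninth above concert.
Ab5 → Bb6
D5 → E6
G5 → A6
Fb4 → Gb5

Bb6 E6 A6 Gb5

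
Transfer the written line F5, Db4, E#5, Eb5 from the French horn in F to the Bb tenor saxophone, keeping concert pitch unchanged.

First find concert pitch: the French horn in F sounds a perfect fifth below written, so F5 Db4 E#5 Eb5 sounds Bb4 Gb3 A#4 Ab4.
Then write for Bb tenor saxophone: it sounds a major ninth below written, so the part must be a major ninth above concert.
Bb4 → C6
Gb3 → Ab4
A#4 → B#5
Ab4 → Bb5

C6 Ab4 B#5 Bb5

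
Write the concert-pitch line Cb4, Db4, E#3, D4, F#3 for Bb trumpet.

Written C4 sounds as Bb3 on the Bb trumpet, so concert pitches are written a major second up.
Cb4 becomes Db4
Db4 becomes Eb4
E#3 becomes F##3
D4 becomes E4
F#3 becomes G#3

Db4 Eb4 F##3 E4 G#3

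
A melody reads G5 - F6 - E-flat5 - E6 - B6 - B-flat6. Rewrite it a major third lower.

Eb5 Db6 Cb5 C6 G6 Gb6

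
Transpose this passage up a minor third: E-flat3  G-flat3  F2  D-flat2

Gb3 Bbb3 Ab2 Fb2

Eb3 up a minor third is Gb3.
Gb3 up a minor third is Bbb3.
A minor third up from F2 gives Ab2.
A minor third up from Db2 gives Fb2.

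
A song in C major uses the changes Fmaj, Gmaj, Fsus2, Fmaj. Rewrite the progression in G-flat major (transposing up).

Cbmaj Dbmaj Cbsus2 Cbmaj

C major up to G-flat major is a diminished fifth; each chord root moves by that interval while the quality stays the same.
Fmaj: root F up a diminished fifth → Cb, giving Cbmaj.
Gmaj: root G up a diminished fifth → Db, giving Dbmaj.
Fsus2: root F up a diminished fifth → Cb, giving Cbsus2.
Fmaj: root F up a diminished fifth → Cb, giving Cbmaj.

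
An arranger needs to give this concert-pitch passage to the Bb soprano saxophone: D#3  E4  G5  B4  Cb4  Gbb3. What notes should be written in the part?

Written C4 sounds as Bb3 on the Bb soprano saxophone, so concert pitches are written a major second up.
D#3 to E#3
E4 to F#4
G5 to A5
B4 to C#5
Cb4 to Db4
Gbb3 to Abb3

E#3 F#4 A5 C#5 Db4 Abb3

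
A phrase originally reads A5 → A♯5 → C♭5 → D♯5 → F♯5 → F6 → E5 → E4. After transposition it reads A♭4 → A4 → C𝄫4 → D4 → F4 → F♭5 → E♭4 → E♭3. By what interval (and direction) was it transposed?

From A5 to Ab4 is 8 letter names — an octave of some quality.
Ab4 to A5 is 13 semitones, which makes it an augmented octave; the second version is lower, so the direction is down.
Checking another pair — E4 → Eb3 — gives the same interval.

down an augmented octave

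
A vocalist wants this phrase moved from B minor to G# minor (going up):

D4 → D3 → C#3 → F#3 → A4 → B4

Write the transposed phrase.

B4 B3 A#3 D#4 F#5 G#5

B minor to G# minor up is a major sixth, so every note moves up by that interval.
D4 -> B4
D3 -> B3
C#3 -> A#3
F#3 -> D#4
A4 -> F#5
B4 -> G#5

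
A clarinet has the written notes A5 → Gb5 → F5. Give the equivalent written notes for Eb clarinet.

First find concert pitch: the A clarinet sounds a minor third below written, so A5 Gb5 F5 sounds F#5 Eb5 D5.
Then write for Eb clarinet: it sounds a minor third above written, so the part must be a minor third below concert.
F#5 → D#5
Eb5 → C5
D5 → B4

D#5 C5 B4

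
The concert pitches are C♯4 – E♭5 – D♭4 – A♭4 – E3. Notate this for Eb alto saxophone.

A#4 C6 Bb4 F5 C#4

Written C4 sounds as Eb3 on the Eb alto saxophone, so concert pitches are written a major sixth up.
C#4 gives A#4
Eb5 gives C6
Db4 gives Bb4
Ab4 gives F5
E3 gives C#4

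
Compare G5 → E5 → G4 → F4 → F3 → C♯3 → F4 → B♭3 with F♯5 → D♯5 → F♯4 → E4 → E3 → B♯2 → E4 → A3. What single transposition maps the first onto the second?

down a minor second

Take the first pair: G5 → F#5. G to F spans 2 letter names, so the interval is some kind of second.
F#5 to G5 is 1 semitone, which makes it a minor second; the second version is lower, so the direction is down.
Checking another pair — Bb3 → A3 — gives the same interval.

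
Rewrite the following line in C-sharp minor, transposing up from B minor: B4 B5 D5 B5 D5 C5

B minor to C-sharp minor up is a major second, so every note moves up by that interval.
B4 → C#5
B5 → C#6
D5 → E5
B5 → C#6
D5 → E5
C5 → D5

C#5 C#6 E5 C#6 E5 D5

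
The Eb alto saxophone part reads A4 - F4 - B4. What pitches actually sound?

C4 Ab3 D4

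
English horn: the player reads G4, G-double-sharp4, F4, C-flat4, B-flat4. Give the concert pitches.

C4 C##4 Bb3 Fb3 Eb4

The English horn sounds a perfect fifth below written, so transpose each written note down a perfect fifth.
G4 -> C4
G##4 -> C##4
F4 -> Bb3
Cb4 -> Fb3
Bb4 -> Eb4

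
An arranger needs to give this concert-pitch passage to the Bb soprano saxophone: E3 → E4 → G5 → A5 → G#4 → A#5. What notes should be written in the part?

F#3 F#4 A5 B5 A#4 B#5

Written C4 sounds as Bb3 on the Bb soprano saxophone, so concert pitches are written a major second up.
E3 to F#3
E4 to F#4
G5 to A5
A5 to B5
G#4 to A#4
A#5 to B#5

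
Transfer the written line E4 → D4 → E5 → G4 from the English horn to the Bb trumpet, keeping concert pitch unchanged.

B3 A3 B4 D4

First find concert pitch: the English horn sounds a perfect fifth below written, so E4 D4 E5 G4 sounds A3 G3 A4 C4.
Then write for Bb trumpet: it sounds a major second below written, so the part must be a major second above concert.
A3 → B3
G3 → A3
A4 → B4
C4 → D4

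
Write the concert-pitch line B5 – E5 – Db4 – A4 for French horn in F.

F#6 B5 Ab4 E5

The French horn in F sounds a perfect fifth below written, so the written part must be a perfect fifth above concert — transpose each note up.
B5 gives F#6
E5 gives B5
Db4 gives Ab4
A4 gives E5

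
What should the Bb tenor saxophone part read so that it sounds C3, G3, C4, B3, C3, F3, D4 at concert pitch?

D4 A4 D5 C#5 D4 G4 E5

Written C4 sounds as Bb2 on the Bb tenor saxophone, so concert pitches are written a major ninth up.
C3 gives D4
G3 gives A4
C4 gives D5
B3 gives C#5
C3 gives D4
F3 gives G4
D4 gives E5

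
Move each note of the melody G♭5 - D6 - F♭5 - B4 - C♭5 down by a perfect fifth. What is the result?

Cb5 G5 Bbb4 E4 Fb4

Gb5 → Cb5
D6 → G5
Fb5 → Bbb4
B4 → E4
Cb5 → Fb4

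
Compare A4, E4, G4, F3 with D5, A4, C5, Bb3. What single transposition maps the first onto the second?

up a perfect fourth

Take the first pair: A4 → D5. A to D spans 4 letter names, so the interval is some kind of fourth.
A4 to D5 is 5 semitones, which makes it a perfect fourth; the second version is higher, so the direction is up.
Checking another pair — F3 → Bb3 — gives the same interval.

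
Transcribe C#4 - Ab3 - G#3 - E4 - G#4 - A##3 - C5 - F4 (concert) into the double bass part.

The double bass sounds a perfect octave below written, so the written part must be a perfect octave above concert — transpose each note up.
C#4 to C#5
Ab3 to Ab4
G#3 to G#4
E4 to E5
G#4 to G#5
A##3 to A##4
C5 to C6
F4 to F5

C#5 Ab4 G#4 E5 G#5 A##4 C6 F5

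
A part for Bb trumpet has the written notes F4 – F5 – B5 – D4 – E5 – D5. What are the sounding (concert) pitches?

The Bb trumpet sounds a major second below written, so transpose each written note down a major second.
F4 -> Eb4
F5 -> Eb5
B5 -> A5
D4 -> C4
E5 -> D5
D5 -> C5

Eb4 Eb5 A5 C4 D5 C5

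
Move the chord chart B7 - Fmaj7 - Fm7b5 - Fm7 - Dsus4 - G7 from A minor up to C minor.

D7 Abmaj7 Abm7b5 Abm7 Fsus4 Bb7

A minor up to C minor is a minor third; each chord root moves by that interval while the quality stays the same.
B7: root B up a minor third → D, giving D7.
Fmaj7: root F up a minor third → Ab, giving Abmaj7.
Fm7b5: root F up a minor third → Ab, giving Abm7b5.
Fm7: root F up a minor third → Ab, giving Abm7.
Dsus4: root D up a minor third → F, giving Fsus4.
G7: root G up a minor third → Bb, giving Bb7.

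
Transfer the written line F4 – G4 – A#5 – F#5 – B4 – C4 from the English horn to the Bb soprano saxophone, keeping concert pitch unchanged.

First find concert pitch: the English horn sounds a perfect fifth below written, so F4 G4 A#5 F#5 B4 C4 sounds Bb3 C4 D#5 B4 E4 F3.
Then write for Bb soprano saxophone: it sounds a major second below written, so the part must be a major second above concert.
Bb3 → C4
C4 → D4
D#5 → E#5
B4 → C#5
E4 → F#4
F3 → G3

C4 D4 E#5 C#5 F#4 G3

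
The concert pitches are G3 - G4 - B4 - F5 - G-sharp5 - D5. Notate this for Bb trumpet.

A3 A4 C#5 G5 A#5 E5

The Bb trumpet sounds a major second below written, so the written part must be a major second above concert — transpose each note up.
G3 to A3
G4 to A4
B4 to C#5
F5 to G5
G#5 to A#5
D5 to E5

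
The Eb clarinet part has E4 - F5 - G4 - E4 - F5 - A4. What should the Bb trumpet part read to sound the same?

First find concert pitch: the Eb clarinet sounds a minor third above written, so E4 F5 G4 E4 F5 A4 sounds G4 Ab5 Bb4 G4 Ab5 C5.
Then write for Bb trumpet: it sounds a major second below written, so the part must be a major second above concert.
G4 → A4
Ab5 → Bb5
Bb4 → C5
G4 → A4
Ab5 → Bb5
C5 → D5

A4 Bb5 C5 A4 Bb5 D5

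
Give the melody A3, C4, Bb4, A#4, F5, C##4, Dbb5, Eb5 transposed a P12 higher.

A perfect twelfth up from A3 gives E5.
A perfect twelfth up from C4 gives G5.
Bb4: a twelfth up reaches F, and 19 semitones makes it F6.
A#4 up a perfect twelfth is E#6.
F5 up a perfect twelfth is C7.
C##4 up a perfect twelfth is G##5.
Dbb5 up a perfect twelfth is Abb6.
Eb5 up a perfect twelfth is Bb6.

E5 G5 F6 E#6 C7 G##5 Abb6 Bb6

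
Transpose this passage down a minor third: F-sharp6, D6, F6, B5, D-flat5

F#6 gives D#6
D6 gives B5
F6 gives D6
B5 gives G#5
Db5 gives Bb4

D#6 B5 D6 G#5 Bb4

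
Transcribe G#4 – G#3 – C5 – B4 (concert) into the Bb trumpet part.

Written C4 sounds as Bb3 on the Bb trumpet, so concert pitches are written a major second up.
G#4 -> A#4
G#3 -> A#3
C5 -> D5
B4 -> C#5

A#4 A#3 D5 C#5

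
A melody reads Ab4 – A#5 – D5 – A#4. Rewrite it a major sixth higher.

F5 F##6 B5 F##5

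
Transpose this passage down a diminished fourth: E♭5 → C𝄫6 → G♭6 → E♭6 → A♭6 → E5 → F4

B4 Gb5 D6 B5 E6 B#4 C#4

Eb5 gives B4
Cbb6 gives Gb5
Gb6 gives D6
Eb6 gives B5
Ab6 gives E6
E5 gives B#4
F4 gives C#4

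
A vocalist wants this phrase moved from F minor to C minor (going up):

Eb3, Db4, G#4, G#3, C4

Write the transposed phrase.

Bb3 Ab4 D#5 D#4 G4

F minor to C minor up is a perfect fifth, so every note moves up by that interval.
Eb3 -> Bb3
Db4 -> Ab4
G#4 -> D#5
G#3 -> D#4
C4 -> G4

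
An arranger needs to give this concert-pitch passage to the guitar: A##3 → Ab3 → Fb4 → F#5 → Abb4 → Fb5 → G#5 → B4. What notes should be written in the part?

A##4 Ab4 Fb5 F#6 Abb5 Fb6 G#6 B5

The guitar sounds a perfect octave below written, so the written part must be a perfect octave above concert — transpose each note up.
A##3 becomes A##4
Ab3 becomes Ab4
Fb4 becomes Fb5
F#5 becomes F#6
Abb4 becomes Abb5
Fb5 becomes Fb6
G#5 becomes G#6
B4 becomes B5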